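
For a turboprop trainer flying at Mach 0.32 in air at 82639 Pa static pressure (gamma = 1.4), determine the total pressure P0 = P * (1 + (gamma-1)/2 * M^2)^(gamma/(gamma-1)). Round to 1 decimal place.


Step 1: (gamma-1)/2 * M^2 = 0.2 * 0.1024 = 0.02048
Step 2: 1 + 0.02048 = 1.02048
Step 3: Exponent gamma/(gamma-1) = 3.5
Step 4: P0 = 82639 * 1.02048^3.5 = 88715.8 Pa

88715.8


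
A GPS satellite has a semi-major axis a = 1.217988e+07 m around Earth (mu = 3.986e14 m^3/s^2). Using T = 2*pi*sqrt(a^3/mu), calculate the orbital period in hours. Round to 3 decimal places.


Step 1: a^3 / mu = 1.806879e+21 / 3.986e14 = 4.533063e+06
Step 2: sqrt(4.533063e+06) = 2129.0991 s
Step 3: T = 2*pi * 2129.0991 = 13377.52 s
Step 4: T in hours = 13377.52 / 3600 = 3.716 hours

3.716


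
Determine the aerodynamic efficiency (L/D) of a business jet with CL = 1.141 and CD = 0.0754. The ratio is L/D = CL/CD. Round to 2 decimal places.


Step 1: L/D = CL / CD = 1.141 / 0.0754
Step 2: L/D = 15.13

15.13


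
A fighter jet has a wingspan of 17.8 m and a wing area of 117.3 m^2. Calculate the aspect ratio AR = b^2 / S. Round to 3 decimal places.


Step 1: b^2 = 17.8^2 = 316.84
Step 2: AR = 316.84 / 117.3 = 2.701

2.701


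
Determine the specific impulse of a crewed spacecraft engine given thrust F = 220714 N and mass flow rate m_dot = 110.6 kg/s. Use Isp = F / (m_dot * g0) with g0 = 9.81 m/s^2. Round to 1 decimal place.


Step 1: m_dot * g0 = 110.6 * 9.81 = 1084.99
Step 2: Isp = 220714 / 1084.99 = 203.4 s

203.4


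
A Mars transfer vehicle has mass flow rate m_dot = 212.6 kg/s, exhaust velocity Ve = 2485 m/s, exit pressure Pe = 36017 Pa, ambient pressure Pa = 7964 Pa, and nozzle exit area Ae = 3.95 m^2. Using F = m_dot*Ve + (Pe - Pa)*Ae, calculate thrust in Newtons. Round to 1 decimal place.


Step 1: Momentum thrust = m_dot * Ve = 212.6 * 2485 = 528311.0 N
Step 2: Pressure thrust = (Pe - Pa) * Ae = (36017 - 7964) * 3.95 = 110809.35 N
Step 3: Total thrust F = 528311.0 + 110809.35 = 639120.4 N

639120.4


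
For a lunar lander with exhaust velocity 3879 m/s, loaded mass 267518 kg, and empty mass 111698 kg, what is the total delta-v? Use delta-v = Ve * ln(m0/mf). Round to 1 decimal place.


Step 1: Mass ratio m0/mf = 267518 / 111698 = 2.395012
Step 2: ln(2.395012) = 0.873388
Step 3: delta-v = 3879 * 0.873388 = 3387.9 m/s

3387.9


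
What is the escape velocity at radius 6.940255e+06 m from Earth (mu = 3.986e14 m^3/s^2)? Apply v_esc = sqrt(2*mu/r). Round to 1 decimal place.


Step 1: 2*mu/r = 2 * 3.986e14 / 6.940255e+06 = 114866096.4186
Step 2: v_esc = sqrt(114866096.4186) = 10717.6 m/s

10717.6


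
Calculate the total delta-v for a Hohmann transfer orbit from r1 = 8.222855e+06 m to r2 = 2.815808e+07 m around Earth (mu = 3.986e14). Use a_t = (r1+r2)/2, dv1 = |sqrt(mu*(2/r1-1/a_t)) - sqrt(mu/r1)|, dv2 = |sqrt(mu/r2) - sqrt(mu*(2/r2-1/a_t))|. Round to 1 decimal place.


Step 1: Transfer semi-major axis a_t = (8.222855e+06 + 2.815808e+07) / 2 = 1.819047e+07 m
Step 2: v1 (circular at r1) = sqrt(mu/r1) = 6962.37 m/s
Step 3: v_t1 = sqrt(mu*(2/r1 - 1/a_t)) = 8662.37 m/s
Step 4: dv1 = |8662.37 - 6962.37| = 1700.0 m/s
Step 5: v2 (circular at r2) = 3762.42 m/s, v_t2 = 2529.63 m/s
Step 6: dv2 = |3762.42 - 2529.63| = 1232.79 m/s
Step 7: Total delta-v = 1700.0 + 1232.79 = 2932.8 m/s

2932.8


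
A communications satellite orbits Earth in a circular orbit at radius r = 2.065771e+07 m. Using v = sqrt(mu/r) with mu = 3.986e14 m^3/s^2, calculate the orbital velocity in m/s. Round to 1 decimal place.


Step 1: mu / r = 3.986e14 / 2.065771e+07 = 19295459.1772
Step 2: v = sqrt(19295459.1772) = 4392.7 m/s

4392.7


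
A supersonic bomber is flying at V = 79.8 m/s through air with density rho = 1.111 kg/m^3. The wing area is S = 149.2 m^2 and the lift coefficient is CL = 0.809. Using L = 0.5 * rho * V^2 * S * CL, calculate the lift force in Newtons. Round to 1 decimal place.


Step 1: Calculate dynamic pressure q = 0.5 * 1.111 * 79.8^2 = 0.5 * 1.111 * 6368.04 = 3537.4462 Pa
Step 2: Multiply by wing area and lift coefficient: L = 3537.4462 * 149.2 * 0.809
Step 3: L = 527786.976 * 0.809 = 426979.7 N

426979.7


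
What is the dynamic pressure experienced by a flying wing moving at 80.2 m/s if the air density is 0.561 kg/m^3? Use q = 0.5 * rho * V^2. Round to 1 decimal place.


Step 1: V^2 = 80.2^2 = 6432.04
Step 2: q = 0.5 * 0.561 * 6432.04
Step 3: q = 1804.2 Pa

1804.2


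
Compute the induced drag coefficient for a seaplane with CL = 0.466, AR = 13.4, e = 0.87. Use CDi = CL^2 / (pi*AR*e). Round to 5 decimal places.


Step 1: CL^2 = 0.466^2 = 0.217156
Step 2: pi * AR * e = 3.14159 * 13.4 * 0.87 = 36.624687
Step 3: CDi = 0.217156 / 36.624687 = 0.00593

0.00593


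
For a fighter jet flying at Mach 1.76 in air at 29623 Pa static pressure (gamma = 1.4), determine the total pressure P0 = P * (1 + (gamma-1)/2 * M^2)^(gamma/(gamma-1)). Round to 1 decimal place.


Step 1: (gamma-1)/2 * M^2 = 0.2 * 3.0976 = 0.61952
Step 2: 1 + 0.61952 = 1.61952
Step 3: Exponent gamma/(gamma-1) = 3.5
Step 4: P0 = 29623 * 1.61952^3.5 = 160133.1 Pa

160133.1


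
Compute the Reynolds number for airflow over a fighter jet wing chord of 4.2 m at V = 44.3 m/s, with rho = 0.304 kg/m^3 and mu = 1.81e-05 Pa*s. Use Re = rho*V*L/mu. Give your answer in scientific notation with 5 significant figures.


Step 1: Numerator = rho * V * L = 0.304 * 44.3 * 4.2 = 56.56224
Step 2: Re = 56.56224 / 1.81e-05
Step 3: Re = 3.1250e+06

3.1250e+06


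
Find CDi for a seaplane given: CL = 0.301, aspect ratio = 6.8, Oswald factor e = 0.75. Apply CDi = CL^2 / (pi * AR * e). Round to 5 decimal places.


Step 1: CL^2 = 0.301^2 = 0.090601
Step 2: pi * AR * e = 3.14159 * 6.8 * 0.75 = 16.022123
Step 3: CDi = 0.090601 / 16.022123 = 0.00565

0.00565


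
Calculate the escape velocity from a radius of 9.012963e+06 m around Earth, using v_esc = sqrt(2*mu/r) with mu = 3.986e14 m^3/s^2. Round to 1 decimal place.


Step 1: 2*mu/r = 2 * 3.986e14 / 9.012963e+06 = 88450379.7475
Step 2: v_esc = sqrt(88450379.7475) = 9404.8 m/s

9404.8


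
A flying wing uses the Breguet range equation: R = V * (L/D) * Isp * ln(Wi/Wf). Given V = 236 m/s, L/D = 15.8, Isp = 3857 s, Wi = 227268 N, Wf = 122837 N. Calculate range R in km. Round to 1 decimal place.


Step 1: Coefficient = V * (L/D) * Isp = 236 * 15.8 * 3857 = 14381981.6 m
Step 2: Wi/Wf = 227268 / 122837 = 1.850159
Step 3: ln(1.850159) = 0.615272
Step 4: R = 14381981.6 * 0.615272 = 8848825.8 m = 8848.8 km

8848.8


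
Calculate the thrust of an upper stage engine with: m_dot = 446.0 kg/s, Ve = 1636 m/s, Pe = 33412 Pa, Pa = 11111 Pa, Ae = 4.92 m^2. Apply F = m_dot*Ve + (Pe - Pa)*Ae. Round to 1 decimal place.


Step 1: Momentum thrust = m_dot * Ve = 446.0 * 1636 = 729656.0 N
Step 2: Pressure thrust = (Pe - Pa) * Ae = (33412 - 11111) * 4.92 = 109720.92 N
Step 3: Total thrust F = 729656.0 + 109720.92 = 839376.9 N

839376.9


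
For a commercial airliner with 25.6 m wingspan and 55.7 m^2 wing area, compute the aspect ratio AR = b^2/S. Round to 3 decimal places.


Step 1: b^2 = 25.6^2 = 655.36
Step 2: AR = 655.36 / 55.7 = 11.766

11.766


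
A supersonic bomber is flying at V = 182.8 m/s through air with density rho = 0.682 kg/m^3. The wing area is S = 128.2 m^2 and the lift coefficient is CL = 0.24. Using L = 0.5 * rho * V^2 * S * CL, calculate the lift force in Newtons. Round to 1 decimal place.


Step 1: Calculate dynamic pressure q = 0.5 * 0.682 * 182.8^2 = 0.5 * 0.682 * 33415.84 = 11394.8014 Pa
Step 2: Multiply by wing area and lift coefficient: L = 11394.8014 * 128.2 * 0.24
Step 3: L = 1460813.5446 * 0.24 = 350595.3 N

350595.3


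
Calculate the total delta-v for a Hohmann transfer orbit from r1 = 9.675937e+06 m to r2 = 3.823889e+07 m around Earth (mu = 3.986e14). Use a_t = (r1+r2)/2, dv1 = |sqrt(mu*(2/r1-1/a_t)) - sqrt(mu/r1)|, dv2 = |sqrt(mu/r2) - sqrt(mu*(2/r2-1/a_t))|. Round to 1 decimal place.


Step 1: Transfer semi-major axis a_t = (9.675937e+06 + 3.823889e+07) / 2 = 2.395741e+07 m
Step 2: v1 (circular at r1) = sqrt(mu/r1) = 6418.33 m/s
Step 3: v_t1 = sqrt(mu*(2/r1 - 1/a_t)) = 8108.77 m/s
Step 4: dv1 = |8108.77 - 6418.33| = 1690.44 m/s
Step 5: v2 (circular at r2) = 3228.61 m/s, v_t2 = 2051.84 m/s
Step 6: dv2 = |3228.61 - 2051.84| = 1176.78 m/s
Step 7: Total delta-v = 1690.44 + 1176.78 = 2867.2 m/s

2867.2


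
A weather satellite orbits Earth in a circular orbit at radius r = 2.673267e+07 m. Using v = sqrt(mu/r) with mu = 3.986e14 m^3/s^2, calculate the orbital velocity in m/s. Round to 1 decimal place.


Step 1: mu / r = 3.986e14 / 2.673267e+07 = 14910594.415
Step 2: v = sqrt(14910594.415) = 3861.4 m/s

3861.4


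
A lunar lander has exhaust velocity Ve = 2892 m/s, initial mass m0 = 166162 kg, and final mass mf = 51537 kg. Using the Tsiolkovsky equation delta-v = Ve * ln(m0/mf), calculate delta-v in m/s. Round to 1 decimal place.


Step 1: Mass ratio m0/mf = 166162 / 51537 = 3.22413
Step 2: ln(3.22413) = 1.170663
Step 3: delta-v = 2892 * 1.170663 = 3385.6 m/s

3385.6


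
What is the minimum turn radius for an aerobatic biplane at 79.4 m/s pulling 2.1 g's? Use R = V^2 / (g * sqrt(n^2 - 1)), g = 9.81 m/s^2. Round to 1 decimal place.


Step 1: V^2 = 79.4^2 = 6304.36
Step 2: n^2 - 1 = 2.1^2 - 1 = 3.41
Step 3: sqrt(3.41) = 1.846619
Step 4: R = 6304.36 / (9.81 * 1.846619) = 348.0 m

348.0


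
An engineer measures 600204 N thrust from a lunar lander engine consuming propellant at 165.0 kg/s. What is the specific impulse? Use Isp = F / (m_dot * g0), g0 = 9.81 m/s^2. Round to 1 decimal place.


Step 1: m_dot * g0 = 165.0 * 9.81 = 1618.65
Step 2: Isp = 600204 / 1618.65 = 370.8 s

370.8


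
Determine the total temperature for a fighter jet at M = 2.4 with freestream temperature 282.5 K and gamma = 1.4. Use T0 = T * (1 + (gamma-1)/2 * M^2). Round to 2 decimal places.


Step 1: (gamma-1)/2 = 0.2
Step 2: M^2 = 5.76
Step 3: 1 + 0.2 * 5.76 = 2.152
Step 4: T0 = 282.5 * 2.152 = 607.94 K

607.94


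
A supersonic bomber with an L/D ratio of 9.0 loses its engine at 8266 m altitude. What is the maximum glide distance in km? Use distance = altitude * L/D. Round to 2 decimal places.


Step 1: Glide distance = altitude * L/D = 8266 * 9.0 = 74394.0 m
Step 2: Convert to km: 74394.0 / 1000 = 74.39 km

74.39


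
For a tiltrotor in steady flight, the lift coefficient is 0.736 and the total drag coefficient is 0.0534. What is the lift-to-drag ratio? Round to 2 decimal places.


Step 1: L/D = CL / CD = 0.736 / 0.0534
Step 2: L/D = 13.78

13.78


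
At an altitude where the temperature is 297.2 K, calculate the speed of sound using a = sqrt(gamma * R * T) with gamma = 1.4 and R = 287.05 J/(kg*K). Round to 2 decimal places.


Step 1: gamma * R * T = 1.4 * 287.05 * 297.2 = 119435.764
Step 2: a = sqrt(119435.764) = 345.59 m/s

345.59


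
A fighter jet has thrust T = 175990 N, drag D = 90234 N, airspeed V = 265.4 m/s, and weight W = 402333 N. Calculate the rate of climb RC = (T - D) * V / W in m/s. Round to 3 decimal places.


Step 1: Excess thrust = T - D = 175990 - 90234 = 85756 N
Step 2: Excess power = 85756 * 265.4 = 22759642.4 W
Step 3: RC = 22759642.4 / 402333 = 56.569 m/s

56.569


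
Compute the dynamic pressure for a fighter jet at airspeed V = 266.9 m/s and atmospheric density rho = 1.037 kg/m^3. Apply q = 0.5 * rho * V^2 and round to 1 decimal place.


Step 1: V^2 = 266.9^2 = 71235.61
Step 2: q = 0.5 * 1.037 * 71235.61
Step 3: q = 36935.7 Pa

36935.7


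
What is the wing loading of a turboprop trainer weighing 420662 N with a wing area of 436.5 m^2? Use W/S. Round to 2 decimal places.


Step 1: Wing loading = W / S = 420662 / 436.5
Step 2: Wing loading = 963.72 N/m^2

963.72


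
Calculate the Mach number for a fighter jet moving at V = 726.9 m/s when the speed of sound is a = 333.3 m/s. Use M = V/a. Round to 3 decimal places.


Step 1: M = V / a = 726.9 / 333.3
Step 2: M = 2.181

2.181


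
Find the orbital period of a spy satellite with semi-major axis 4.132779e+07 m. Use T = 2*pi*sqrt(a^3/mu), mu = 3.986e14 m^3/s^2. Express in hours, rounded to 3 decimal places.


Step 1: a^3 / mu = 7.058730e+22 / 3.986e14 = 1.770880e+08
Step 2: sqrt(1.770880e+08) = 13307.4433 s
Step 3: T = 2*pi * 13307.4433 = 83613.13 s
Step 4: T in hours = 83613.13 / 3600 = 23.226 hours

23.226


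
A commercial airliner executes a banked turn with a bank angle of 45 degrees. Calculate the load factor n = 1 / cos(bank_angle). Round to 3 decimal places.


Step 1: Convert 45 degrees to radians = 0.785398
Step 2: cos(45 deg) = 0.707107
Step 3: n = 1 / 0.707107 = 1.414

1.414


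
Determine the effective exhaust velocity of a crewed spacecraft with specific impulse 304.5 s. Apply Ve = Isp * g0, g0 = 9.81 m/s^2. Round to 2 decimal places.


Step 1: Ve = Isp * g0 = 304.5 * 9.81
Step 2: Ve = 2987.15 m/s

2987.15


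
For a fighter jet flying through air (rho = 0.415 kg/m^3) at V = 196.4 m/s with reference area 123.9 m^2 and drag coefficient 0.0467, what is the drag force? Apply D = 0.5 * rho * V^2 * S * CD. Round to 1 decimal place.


Step 1: Dynamic pressure q = 0.5 * 0.415 * 196.4^2 = 8003.8892 Pa
Step 2: Drag D = q * S * CD = 8003.8892 * 123.9 * 0.0467
Step 3: D = 46311.5 N

46311.5


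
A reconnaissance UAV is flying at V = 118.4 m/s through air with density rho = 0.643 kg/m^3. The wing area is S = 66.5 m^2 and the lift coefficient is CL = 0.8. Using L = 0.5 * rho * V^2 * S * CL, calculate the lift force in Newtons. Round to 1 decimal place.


Step 1: Calculate dynamic pressure q = 0.5 * 0.643 * 118.4^2 = 0.5 * 0.643 * 14018.56 = 4506.967 Pa
Step 2: Multiply by wing area and lift coefficient: L = 4506.967 * 66.5 * 0.8
Step 3: L = 299713.3082 * 0.8 = 239770.6 N

239770.6


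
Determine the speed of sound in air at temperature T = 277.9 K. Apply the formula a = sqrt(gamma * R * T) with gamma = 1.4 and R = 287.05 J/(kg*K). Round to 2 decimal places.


Step 1: gamma * R * T = 1.4 * 287.05 * 277.9 = 111679.673
Step 2: a = sqrt(111679.673) = 334.19 m/s

334.19


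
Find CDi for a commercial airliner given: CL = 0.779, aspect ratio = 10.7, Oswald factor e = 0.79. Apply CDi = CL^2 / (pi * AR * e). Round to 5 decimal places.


Step 1: CL^2 = 0.779^2 = 0.606841
Step 2: pi * AR * e = 3.14159 * 10.7 * 0.79 = 26.555883
Step 3: CDi = 0.606841 / 26.555883 = 0.02285

0.02285


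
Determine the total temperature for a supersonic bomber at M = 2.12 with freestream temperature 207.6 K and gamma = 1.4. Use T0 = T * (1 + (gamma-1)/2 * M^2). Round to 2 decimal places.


Step 1: (gamma-1)/2 = 0.2
Step 2: M^2 = 4.4944
Step 3: 1 + 0.2 * 4.4944 = 1.89888
Step 4: T0 = 207.6 * 1.89888 = 394.21 K

394.21


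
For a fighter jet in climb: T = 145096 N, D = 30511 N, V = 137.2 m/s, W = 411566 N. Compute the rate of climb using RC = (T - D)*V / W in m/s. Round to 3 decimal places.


Step 1: Excess thrust = T - D = 145096 - 30511 = 114585 N
Step 2: Excess power = 114585 * 137.2 = 15721062.0 W
Step 3: RC = 15721062.0 / 411566 = 38.198 m/s

38.198


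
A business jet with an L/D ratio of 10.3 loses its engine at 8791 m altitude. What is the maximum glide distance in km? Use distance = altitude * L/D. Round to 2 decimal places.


Step 1: Glide distance = altitude * L/D = 8791 * 10.3 = 90547.3 m
Step 2: Convert to km: 90547.3 / 1000 = 90.55 km

90.55


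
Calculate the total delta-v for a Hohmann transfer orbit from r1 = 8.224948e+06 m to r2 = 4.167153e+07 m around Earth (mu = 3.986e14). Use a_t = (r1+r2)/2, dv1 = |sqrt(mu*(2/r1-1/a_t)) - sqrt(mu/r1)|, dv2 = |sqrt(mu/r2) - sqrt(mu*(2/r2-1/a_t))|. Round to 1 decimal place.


Step 1: Transfer semi-major axis a_t = (8.224948e+06 + 4.167153e+07) / 2 = 2.494824e+07 m
Step 2: v1 (circular at r1) = sqrt(mu/r1) = 6961.49 m/s
Step 3: v_t1 = sqrt(mu*(2/r1 - 1/a_t)) = 8997.09 m/s
Step 4: dv1 = |8997.09 - 6961.49| = 2035.6 m/s
Step 5: v2 (circular at r2) = 3092.78 m/s, v_t2 = 1775.81 m/s
Step 6: dv2 = |3092.78 - 1775.81| = 1316.97 m/s
Step 7: Total delta-v = 2035.6 + 1316.97 = 3352.6 m/s

3352.6


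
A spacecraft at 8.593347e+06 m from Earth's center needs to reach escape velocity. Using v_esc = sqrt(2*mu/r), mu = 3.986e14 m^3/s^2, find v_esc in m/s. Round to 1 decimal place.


Step 1: 2*mu/r = 2 * 3.986e14 / 8.593347e+06 = 92769441.2899
Step 2: v_esc = sqrt(92769441.2899) = 9631.7 m/s

9631.7


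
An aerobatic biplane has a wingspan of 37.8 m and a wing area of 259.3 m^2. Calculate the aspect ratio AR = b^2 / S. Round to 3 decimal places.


Step 1: b^2 = 37.8^2 = 1428.84
Step 2: AR = 1428.84 / 259.3 = 5.510

5.510


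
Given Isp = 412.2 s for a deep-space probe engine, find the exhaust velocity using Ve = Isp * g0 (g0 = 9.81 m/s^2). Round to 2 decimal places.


Step 1: Ve = Isp * g0 = 412.2 * 9.81
Step 2: Ve = 4043.68 m/s

4043.68


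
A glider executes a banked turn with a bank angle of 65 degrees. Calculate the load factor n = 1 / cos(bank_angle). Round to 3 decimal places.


Step 1: Convert 65 degrees to radians = 1.134464
Step 2: cos(65 deg) = 0.422618
Step 3: n = 1 / 0.422618 = 2.366

2.366


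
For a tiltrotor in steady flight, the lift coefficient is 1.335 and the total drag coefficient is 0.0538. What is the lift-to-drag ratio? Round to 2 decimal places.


Step 1: L/D = CL / CD = 1.335 / 0.0538
Step 2: L/D = 24.81

24.81


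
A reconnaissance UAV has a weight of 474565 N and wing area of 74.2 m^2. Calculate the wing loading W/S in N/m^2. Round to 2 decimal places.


Step 1: Wing loading = W / S = 474565 / 74.2
Step 2: Wing loading = 6395.75 N/m^2

6395.75


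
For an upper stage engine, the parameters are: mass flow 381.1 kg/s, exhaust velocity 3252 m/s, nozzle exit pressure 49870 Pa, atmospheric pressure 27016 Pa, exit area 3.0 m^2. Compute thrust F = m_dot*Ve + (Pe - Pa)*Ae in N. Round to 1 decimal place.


Step 1: Momentum thrust = m_dot * Ve = 381.1 * 3252 = 1239337.2 N
Step 2: Pressure thrust = (Pe - Pa) * Ae = (49870 - 27016) * 3.0 = 68562.0 N
Step 3: Total thrust F = 1239337.2 + 68562.0 = 1307899.2 N

1307899.2


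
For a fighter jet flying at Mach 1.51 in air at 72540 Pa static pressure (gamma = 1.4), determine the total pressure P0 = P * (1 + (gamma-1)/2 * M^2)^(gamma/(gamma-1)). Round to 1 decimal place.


Step 1: (gamma-1)/2 * M^2 = 0.2 * 2.2801 = 0.45602
Step 2: 1 + 0.45602 = 1.45602
Step 3: Exponent gamma/(gamma-1) = 3.5
Step 4: P0 = 72540 * 1.45602^3.5 = 270186.2 Pa

270186.2


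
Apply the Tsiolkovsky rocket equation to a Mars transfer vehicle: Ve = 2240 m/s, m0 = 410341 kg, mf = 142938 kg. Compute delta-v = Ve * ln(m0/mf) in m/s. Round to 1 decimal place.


Step 1: Mass ratio m0/mf = 410341 / 142938 = 2.870762
Step 2: ln(2.870762) = 1.054578
Step 3: delta-v = 2240 * 1.054578 = 2362.3 m/s

2362.3


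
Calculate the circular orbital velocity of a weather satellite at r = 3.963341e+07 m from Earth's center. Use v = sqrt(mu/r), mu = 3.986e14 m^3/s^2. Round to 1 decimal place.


Step 1: mu / r = 3.986e14 / 3.963341e+07 = 10057171.4622
Step 2: v = sqrt(10057171.4622) = 3171.3 m/s

3171.3


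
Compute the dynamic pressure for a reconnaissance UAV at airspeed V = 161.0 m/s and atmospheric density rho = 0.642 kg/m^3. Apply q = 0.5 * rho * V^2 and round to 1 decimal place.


Step 1: V^2 = 161.0^2 = 25921.0
Step 2: q = 0.5 * 0.642 * 25921.0
Step 3: q = 8320.6 Pa

8320.6


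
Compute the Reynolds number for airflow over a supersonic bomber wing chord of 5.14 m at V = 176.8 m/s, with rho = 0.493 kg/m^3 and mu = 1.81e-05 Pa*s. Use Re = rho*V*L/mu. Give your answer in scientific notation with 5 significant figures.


Step 1: Numerator = rho * V * L = 0.493 * 176.8 * 5.14 = 448.014736
Step 2: Re = 448.014736 / 1.81e-05
Step 3: Re = 2.4752e+07

2.4752e+07


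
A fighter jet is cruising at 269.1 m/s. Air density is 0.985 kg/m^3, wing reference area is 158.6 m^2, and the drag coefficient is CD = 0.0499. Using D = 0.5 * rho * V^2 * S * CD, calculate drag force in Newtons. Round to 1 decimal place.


Step 1: Dynamic pressure q = 0.5 * 0.985 * 269.1^2 = 35664.2939 Pa
Step 2: Drag D = q * S * CD = 35664.2939 * 158.6 * 0.0499
Step 3: D = 282252.2 N

282252.2


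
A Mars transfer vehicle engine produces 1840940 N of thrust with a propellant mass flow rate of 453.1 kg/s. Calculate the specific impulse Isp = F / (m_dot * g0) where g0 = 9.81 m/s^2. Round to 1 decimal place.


Step 1: m_dot * g0 = 453.1 * 9.81 = 4444.91
Step 2: Isp = 1840940 / 4444.91 = 414.2 s

414.2


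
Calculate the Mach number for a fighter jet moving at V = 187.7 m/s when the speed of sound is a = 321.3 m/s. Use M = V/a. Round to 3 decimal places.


Step 1: M = V / a = 187.7 / 321.3
Step 2: M = 0.584

0.584


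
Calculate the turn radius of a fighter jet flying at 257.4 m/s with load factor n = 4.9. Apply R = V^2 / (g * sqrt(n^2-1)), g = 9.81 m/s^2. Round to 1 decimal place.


Step 1: V^2 = 257.4^2 = 66254.76
Step 2: n^2 - 1 = 4.9^2 - 1 = 23.01
Step 3: sqrt(23.01) = 4.796874
Step 4: R = 66254.76 / (9.81 * 4.796874) = 1408.0 m

1408.0


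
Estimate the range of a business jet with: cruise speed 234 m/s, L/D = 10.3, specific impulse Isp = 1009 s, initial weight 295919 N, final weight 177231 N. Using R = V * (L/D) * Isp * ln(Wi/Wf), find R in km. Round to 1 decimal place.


Step 1: Coefficient = V * (L/D) * Isp = 234 * 10.3 * 1009 = 2431891.8 m
Step 2: Wi/Wf = 295919 / 177231 = 1.66968
Step 3: ln(1.66968) = 0.512632
Step 4: R = 2431891.8 * 0.512632 = 1246665.1 m = 1246.7 km

1246.7


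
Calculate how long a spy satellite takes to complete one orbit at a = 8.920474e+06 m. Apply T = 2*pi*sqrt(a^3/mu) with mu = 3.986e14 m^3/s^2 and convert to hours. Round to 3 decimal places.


Step 1: a^3 / mu = 7.098454e+20 / 3.986e14 = 1.780847e+06
Step 2: sqrt(1.780847e+06) = 1334.4836 s
Step 3: T = 2*pi * 1334.4836 = 8384.81 s
Step 4: T in hours = 8384.81 / 3600 = 2.329 hours

2.329


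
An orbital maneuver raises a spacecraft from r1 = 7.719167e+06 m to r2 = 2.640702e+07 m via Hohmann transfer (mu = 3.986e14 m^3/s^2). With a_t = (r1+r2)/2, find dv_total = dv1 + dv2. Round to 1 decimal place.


Step 1: Transfer semi-major axis a_t = (7.719167e+06 + 2.640702e+07) / 2 = 1.706309e+07 m
Step 2: v1 (circular at r1) = sqrt(mu/r1) = 7185.94 m/s
Step 3: v_t1 = sqrt(mu*(2/r1 - 1/a_t)) = 8939.52 m/s
Step 4: dv1 = |8939.52 - 7185.94| = 1753.58 m/s
Step 5: v2 (circular at r2) = 3885.16 m/s, v_t2 = 2613.16 m/s
Step 6: dv2 = |3885.16 - 2613.16| = 1272.0 m/s
Step 7: Total delta-v = 1753.58 + 1272.0 = 3025.6 m/s

3025.6


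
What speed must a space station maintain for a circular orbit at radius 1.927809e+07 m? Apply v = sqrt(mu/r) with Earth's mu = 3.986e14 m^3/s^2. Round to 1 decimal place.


Step 1: mu / r = 3.986e14 / 1.927809e+07 = 20676322.1875
Step 2: v = sqrt(20676322.1875) = 4547.1 m/s

4547.1


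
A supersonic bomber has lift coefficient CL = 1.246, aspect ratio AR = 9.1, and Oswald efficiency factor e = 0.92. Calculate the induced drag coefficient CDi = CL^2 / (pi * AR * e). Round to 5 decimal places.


Step 1: CL^2 = 1.246^2 = 1.552516
Step 2: pi * AR * e = 3.14159 * 9.1 * 0.92 = 26.301414
Step 3: CDi = 1.552516 / 26.301414 = 0.05903

0.05903


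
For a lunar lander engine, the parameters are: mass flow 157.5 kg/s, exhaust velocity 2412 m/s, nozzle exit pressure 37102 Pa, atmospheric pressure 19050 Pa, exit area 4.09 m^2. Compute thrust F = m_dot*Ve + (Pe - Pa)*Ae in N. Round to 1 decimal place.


Step 1: Momentum thrust = m_dot * Ve = 157.5 * 2412 = 379890.0 N
Step 2: Pressure thrust = (Pe - Pa) * Ae = (37102 - 19050) * 4.09 = 73832.68 N
Step 3: Total thrust F = 379890.0 + 73832.68 = 453722.7 N

453722.7


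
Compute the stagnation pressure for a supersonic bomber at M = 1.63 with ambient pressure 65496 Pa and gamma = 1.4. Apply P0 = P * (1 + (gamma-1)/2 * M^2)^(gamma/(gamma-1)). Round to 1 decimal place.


Step 1: (gamma-1)/2 * M^2 = 0.2 * 2.6569 = 0.53138
Step 2: 1 + 0.53138 = 1.53138
Step 3: Exponent gamma/(gamma-1) = 3.5
Step 4: P0 = 65496 * 1.53138^3.5 = 291075.2 Pa

291075.2


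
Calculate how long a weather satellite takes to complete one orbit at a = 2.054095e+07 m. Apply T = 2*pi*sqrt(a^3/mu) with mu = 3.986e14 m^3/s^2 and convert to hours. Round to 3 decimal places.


Step 1: a^3 / mu = 8.666856e+21 / 3.986e14 = 2.174324e+07
Step 2: sqrt(2.174324e+07) = 4662.9648 s
Step 3: T = 2*pi * 4662.9648 = 29298.27 s
Step 4: T in hours = 29298.27 / 3600 = 8.138 hours

8.138


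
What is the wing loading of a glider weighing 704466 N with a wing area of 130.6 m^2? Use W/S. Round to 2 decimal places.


Step 1: Wing loading = W / S = 704466 / 130.6
Step 2: Wing loading = 5394.07 N/m^2

5394.07


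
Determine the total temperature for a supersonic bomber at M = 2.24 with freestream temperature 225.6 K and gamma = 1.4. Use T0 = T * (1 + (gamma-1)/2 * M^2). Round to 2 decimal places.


Step 1: (gamma-1)/2 = 0.2
Step 2: M^2 = 5.0176
Step 3: 1 + 0.2 * 5.0176 = 2.00352
Step 4: T0 = 225.6 * 2.00352 = 451.99 K

451.99


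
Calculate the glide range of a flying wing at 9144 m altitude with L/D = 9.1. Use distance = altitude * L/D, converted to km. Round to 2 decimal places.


Step 1: Glide distance = altitude * L/D = 9144 * 9.1 = 83210.4 m
Step 2: Convert to km: 83210.4 / 1000 = 83.21 km

83.21


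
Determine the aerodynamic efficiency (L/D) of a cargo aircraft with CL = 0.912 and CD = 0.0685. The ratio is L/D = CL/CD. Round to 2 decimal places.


Step 1: L/D = CL / CD = 0.912 / 0.0685
Step 2: L/D = 13.31

13.31


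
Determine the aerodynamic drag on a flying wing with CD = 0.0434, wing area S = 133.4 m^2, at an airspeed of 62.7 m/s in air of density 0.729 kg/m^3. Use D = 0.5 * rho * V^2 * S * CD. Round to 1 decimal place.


Step 1: Dynamic pressure q = 0.5 * 0.729 * 62.7^2 = 1432.9552 Pa
Step 2: Drag D = q * S * CD = 1432.9552 * 133.4 * 0.0434
Step 3: D = 8296.2 N

8296.2


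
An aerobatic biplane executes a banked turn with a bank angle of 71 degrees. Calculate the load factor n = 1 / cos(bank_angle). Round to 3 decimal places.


Step 1: Convert 71 degrees to radians = 1.239184
Step 2: cos(71 deg) = 0.325568
Step 3: n = 1 / 0.325568 = 3.072

3.072


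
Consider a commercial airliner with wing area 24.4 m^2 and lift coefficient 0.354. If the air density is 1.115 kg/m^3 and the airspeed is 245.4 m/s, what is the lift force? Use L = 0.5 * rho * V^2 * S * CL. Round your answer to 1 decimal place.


Step 1: Calculate dynamic pressure q = 0.5 * 1.115 * 245.4^2 = 0.5 * 1.115 * 60221.16 = 33573.2967 Pa
Step 2: Multiply by wing area and lift coefficient: L = 33573.2967 * 24.4 * 0.354
Step 3: L = 819188.4395 * 0.354 = 289992.7 N

289992.7


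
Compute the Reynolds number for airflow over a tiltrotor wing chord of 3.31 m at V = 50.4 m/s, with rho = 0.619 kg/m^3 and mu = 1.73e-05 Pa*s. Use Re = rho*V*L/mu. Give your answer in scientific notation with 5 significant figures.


Step 1: Numerator = rho * V * L = 0.619 * 50.4 * 3.31 = 103.264056
Step 2: Re = 103.264056 / 1.73e-05
Step 3: Re = 5.9690e+06

5.9690e+06


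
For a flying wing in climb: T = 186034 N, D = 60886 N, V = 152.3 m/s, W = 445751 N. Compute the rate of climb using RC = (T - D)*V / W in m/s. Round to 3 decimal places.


Step 1: Excess thrust = T - D = 186034 - 60886 = 125148 N
Step 2: Excess power = 125148 * 152.3 = 19060040.4 W
Step 3: RC = 19060040.4 / 445751 = 42.759 m/s

42.759


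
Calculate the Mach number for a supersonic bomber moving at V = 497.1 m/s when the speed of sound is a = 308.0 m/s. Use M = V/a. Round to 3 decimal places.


Step 1: M = V / a = 497.1 / 308.0
Step 2: M = 1.614

1.614


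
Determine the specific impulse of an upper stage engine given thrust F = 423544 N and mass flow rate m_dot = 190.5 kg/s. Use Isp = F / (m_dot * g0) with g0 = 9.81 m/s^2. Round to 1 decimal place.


Step 1: m_dot * g0 = 190.5 * 9.81 = 1868.81
Step 2: Isp = 423544 / 1868.81 = 226.6 s

226.6


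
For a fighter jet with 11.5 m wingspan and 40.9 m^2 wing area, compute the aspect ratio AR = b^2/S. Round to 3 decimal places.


Step 1: b^2 = 11.5^2 = 132.25
Step 2: AR = 132.25 / 40.9 = 3.233

3.233


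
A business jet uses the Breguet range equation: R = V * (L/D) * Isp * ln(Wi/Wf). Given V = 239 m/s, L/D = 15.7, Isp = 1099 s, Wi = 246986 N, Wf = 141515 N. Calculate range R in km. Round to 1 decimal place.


Step 1: Coefficient = V * (L/D) * Isp = 239 * 15.7 * 1099 = 4123777.7 m
Step 2: Wi/Wf = 246986 / 141515 = 1.745299
Step 3: ln(1.745299) = 0.556926
Step 4: R = 4123777.7 * 0.556926 = 2296638.8 m = 2296.6 km

2296.6


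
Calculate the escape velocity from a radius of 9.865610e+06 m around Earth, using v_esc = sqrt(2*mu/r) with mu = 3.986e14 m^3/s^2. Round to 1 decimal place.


Step 1: 2*mu/r = 2 * 3.986e14 / 9.865610e+06 = 80805951.1779
Step 2: v_esc = sqrt(80805951.1779) = 8989.2 m/s

8989.2


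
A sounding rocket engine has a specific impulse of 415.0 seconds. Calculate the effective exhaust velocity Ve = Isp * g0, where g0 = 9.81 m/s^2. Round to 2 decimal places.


Step 1: Ve = Isp * g0 = 415.0 * 9.81
Step 2: Ve = 4071.15 m/s

4071.15


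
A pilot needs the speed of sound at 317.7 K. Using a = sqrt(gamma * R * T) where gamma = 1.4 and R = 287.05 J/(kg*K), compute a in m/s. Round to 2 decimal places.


Step 1: gamma * R * T = 1.4 * 287.05 * 317.7 = 127674.099
Step 2: a = sqrt(127674.099) = 357.32 m/s

357.32


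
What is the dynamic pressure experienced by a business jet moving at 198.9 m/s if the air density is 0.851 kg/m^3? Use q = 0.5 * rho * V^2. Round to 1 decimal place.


Step 1: V^2 = 198.9^2 = 39561.21
Step 2: q = 0.5 * 0.851 * 39561.21
Step 3: q = 16833.3 Pa

16833.3


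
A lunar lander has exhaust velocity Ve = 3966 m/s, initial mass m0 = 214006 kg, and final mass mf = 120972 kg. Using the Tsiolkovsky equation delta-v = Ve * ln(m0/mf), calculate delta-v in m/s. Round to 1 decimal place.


Step 1: Mass ratio m0/mf = 214006 / 120972 = 1.769054
Step 2: ln(1.769054) = 0.570445
Step 3: delta-v = 3966 * 0.570445 = 2262.4 m/s

2262.4


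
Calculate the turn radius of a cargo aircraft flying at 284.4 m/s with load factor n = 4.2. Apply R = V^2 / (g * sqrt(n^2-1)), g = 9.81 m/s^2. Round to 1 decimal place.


Step 1: V^2 = 284.4^2 = 80883.36
Step 2: n^2 - 1 = 4.2^2 - 1 = 16.64
Step 3: sqrt(16.64) = 4.079216
Step 4: R = 80883.36 / (9.81 * 4.079216) = 2021.2 m

2021.2


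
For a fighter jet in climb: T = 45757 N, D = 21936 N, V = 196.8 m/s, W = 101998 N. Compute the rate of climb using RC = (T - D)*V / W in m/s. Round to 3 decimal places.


Step 1: Excess thrust = T - D = 45757 - 21936 = 23821 N
Step 2: Excess power = 23821 * 196.8 = 4687972.8 W
Step 3: RC = 4687972.8 / 101998 = 45.961 m/s

45.961


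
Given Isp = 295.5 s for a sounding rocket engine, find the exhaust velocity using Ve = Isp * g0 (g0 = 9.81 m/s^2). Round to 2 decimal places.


Step 1: Ve = Isp * g0 = 295.5 * 9.81
Step 2: Ve = 2898.86 m/s

2898.86


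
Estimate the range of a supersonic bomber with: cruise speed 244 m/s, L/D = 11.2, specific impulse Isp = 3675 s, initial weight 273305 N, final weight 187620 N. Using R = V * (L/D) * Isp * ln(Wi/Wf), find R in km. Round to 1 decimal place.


Step 1: Coefficient = V * (L/D) * Isp = 244 * 11.2 * 3675 = 10043040.0 m
Step 2: Wi/Wf = 273305 / 187620 = 1.456694
Step 3: ln(1.456694) = 0.37617
Step 4: R = 10043040.0 * 0.37617 = 3777887.8 m = 3777.9 km

3777.9


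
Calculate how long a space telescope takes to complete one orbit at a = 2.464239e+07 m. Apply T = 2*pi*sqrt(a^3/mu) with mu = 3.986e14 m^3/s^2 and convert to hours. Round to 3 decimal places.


Step 1: a^3 / mu = 1.496403e+22 / 3.986e14 = 3.754146e+07
Step 2: sqrt(3.754146e+07) = 6127.1088 s
Step 3: T = 2*pi * 6127.1088 = 38497.76 s
Step 4: T in hours = 38497.76 / 3600 = 10.694 hours

10.694


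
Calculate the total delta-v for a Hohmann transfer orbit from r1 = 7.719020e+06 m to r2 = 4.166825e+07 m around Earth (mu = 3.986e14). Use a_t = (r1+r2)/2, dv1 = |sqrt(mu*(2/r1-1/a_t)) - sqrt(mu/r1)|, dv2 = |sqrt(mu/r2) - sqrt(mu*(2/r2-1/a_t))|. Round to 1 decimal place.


Step 1: Transfer semi-major axis a_t = (7.719020e+06 + 4.166825e+07) / 2 = 2.469364e+07 m
Step 2: v1 (circular at r1) = sqrt(mu/r1) = 7186.01 m/s
Step 3: v_t1 = sqrt(mu*(2/r1 - 1/a_t)) = 9334.64 m/s
Step 4: dv1 = |9334.64 - 7186.01| = 2148.64 m/s
Step 5: v2 (circular at r2) = 3092.9 m/s, v_t2 = 1729.24 m/s
Step 6: dv2 = |3092.9 - 1729.24| = 1363.66 m/s
Step 7: Total delta-v = 2148.64 + 1363.66 = 3512.3 m/s

3512.3


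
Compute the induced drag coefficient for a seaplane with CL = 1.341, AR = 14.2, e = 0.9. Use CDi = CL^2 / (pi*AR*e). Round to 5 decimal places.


Step 1: CL^2 = 1.341^2 = 1.798281
Step 2: pi * AR * e = 3.14159 * 14.2 * 0.9 = 40.149554
Step 3: CDi = 1.798281 / 40.149554 = 0.04479

0.04479


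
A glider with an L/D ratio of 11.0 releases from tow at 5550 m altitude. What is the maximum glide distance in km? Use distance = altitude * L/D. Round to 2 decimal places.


Step 1: Glide distance = altitude * L/D = 5550 * 11.0 = 61050.0 m
Step 2: Convert to km: 61050.0 / 1000 = 61.05 km

61.05


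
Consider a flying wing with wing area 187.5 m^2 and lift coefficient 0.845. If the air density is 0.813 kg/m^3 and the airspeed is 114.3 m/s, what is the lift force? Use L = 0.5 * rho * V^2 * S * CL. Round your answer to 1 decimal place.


Step 1: Calculate dynamic pressure q = 0.5 * 0.813 * 114.3^2 = 0.5 * 0.813 * 13064.49 = 5310.7152 Pa
Step 2: Multiply by wing area and lift coefficient: L = 5310.7152 * 187.5 * 0.845
Step 3: L = 995759.0972 * 0.845 = 841416.4 N

841416.4


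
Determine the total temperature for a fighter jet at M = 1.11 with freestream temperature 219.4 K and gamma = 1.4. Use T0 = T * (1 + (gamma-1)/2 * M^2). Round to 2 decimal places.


Step 1: (gamma-1)/2 = 0.2
Step 2: M^2 = 1.2321
Step 3: 1 + 0.2 * 1.2321 = 1.24642
Step 4: T0 = 219.4 * 1.24642 = 273.46 K

273.46


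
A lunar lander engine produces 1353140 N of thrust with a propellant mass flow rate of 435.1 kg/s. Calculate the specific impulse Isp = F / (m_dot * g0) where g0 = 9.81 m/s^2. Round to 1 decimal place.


Step 1: m_dot * g0 = 435.1 * 9.81 = 4268.33
Step 2: Isp = 1353140 / 4268.33 = 317.0 s

317.0


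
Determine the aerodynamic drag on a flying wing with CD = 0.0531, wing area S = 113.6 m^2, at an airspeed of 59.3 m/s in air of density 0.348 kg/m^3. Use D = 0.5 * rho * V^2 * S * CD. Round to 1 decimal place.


Step 1: Dynamic pressure q = 0.5 * 0.348 * 59.3^2 = 611.8693 Pa
Step 2: Drag D = q * S * CD = 611.8693 * 113.6 * 0.0531
Step 3: D = 3690.9 N

3690.9


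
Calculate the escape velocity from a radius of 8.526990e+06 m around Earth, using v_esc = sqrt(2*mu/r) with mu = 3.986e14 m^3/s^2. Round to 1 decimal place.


Step 1: 2*mu/r = 2 * 3.986e14 / 8.526990e+06 = 93491372.6884
Step 2: v_esc = sqrt(93491372.6884) = 9669.1 m/s

9669.1


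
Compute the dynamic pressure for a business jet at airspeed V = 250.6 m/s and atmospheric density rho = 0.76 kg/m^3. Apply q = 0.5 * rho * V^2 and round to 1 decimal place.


Step 1: V^2 = 250.6^2 = 62800.36
Step 2: q = 0.5 * 0.76 * 62800.36
Step 3: q = 23864.1 Pa

23864.1


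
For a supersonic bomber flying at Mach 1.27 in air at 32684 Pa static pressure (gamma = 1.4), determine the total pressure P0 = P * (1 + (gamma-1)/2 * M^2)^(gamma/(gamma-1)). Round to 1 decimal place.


Step 1: (gamma-1)/2 * M^2 = 0.2 * 1.6129 = 0.32258
Step 2: 1 + 0.32258 = 1.32258
Step 3: Exponent gamma/(gamma-1) = 3.5
Step 4: P0 = 32684 * 1.32258^3.5 = 86958.5 Pa

86958.5


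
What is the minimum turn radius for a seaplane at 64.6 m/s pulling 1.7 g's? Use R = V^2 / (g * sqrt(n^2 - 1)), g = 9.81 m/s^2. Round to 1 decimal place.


Step 1: V^2 = 64.6^2 = 4173.16
Step 2: n^2 - 1 = 1.7^2 - 1 = 1.89
Step 3: sqrt(1.89) = 1.374773
Step 4: R = 4173.16 / (9.81 * 1.374773) = 309.4 m

309.4


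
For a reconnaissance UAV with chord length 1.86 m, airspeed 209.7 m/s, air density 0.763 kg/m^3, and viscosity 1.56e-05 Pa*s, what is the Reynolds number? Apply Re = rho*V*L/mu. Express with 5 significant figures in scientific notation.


Step 1: Numerator = rho * V * L = 0.763 * 209.7 * 1.86 = 297.602046
Step 2: Re = 297.602046 / 1.56e-05
Step 3: Re = 1.9077e+07

1.9077e+07


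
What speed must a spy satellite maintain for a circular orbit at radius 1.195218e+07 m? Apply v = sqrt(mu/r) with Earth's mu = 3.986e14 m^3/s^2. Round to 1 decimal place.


Step 1: mu / r = 3.986e14 / 1.195218e+07 = 33349564.6819
Step 2: v = sqrt(33349564.6819) = 5774.9 m/s

5774.9


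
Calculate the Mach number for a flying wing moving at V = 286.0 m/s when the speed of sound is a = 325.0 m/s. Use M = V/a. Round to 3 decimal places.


Step 1: M = V / a = 286.0 / 325.0
Step 2: M = 0.880

0.880


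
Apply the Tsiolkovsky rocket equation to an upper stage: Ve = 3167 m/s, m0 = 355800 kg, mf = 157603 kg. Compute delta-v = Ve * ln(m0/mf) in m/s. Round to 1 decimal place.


Step 1: Mass ratio m0/mf = 355800 / 157603 = 2.257571
Step 2: ln(2.257571) = 0.81429
Step 3: delta-v = 3167 * 0.81429 = 2578.9 m/s

2578.9


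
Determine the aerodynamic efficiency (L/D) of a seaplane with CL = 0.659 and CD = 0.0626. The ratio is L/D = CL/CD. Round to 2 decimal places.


Step 1: L/D = CL / CD = 0.659 / 0.0626
Step 2: L/D = 10.53

10.53


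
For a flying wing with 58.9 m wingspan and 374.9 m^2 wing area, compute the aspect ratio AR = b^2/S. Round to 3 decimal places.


Step 1: b^2 = 58.9^2 = 3469.21
Step 2: AR = 3469.21 / 374.9 = 9.254

9.254


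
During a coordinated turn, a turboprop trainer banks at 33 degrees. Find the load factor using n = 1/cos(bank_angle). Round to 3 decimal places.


Step 1: Convert 33 degrees to radians = 0.575959
Step 2: cos(33 deg) = 0.838671
Step 3: n = 1 / 0.838671 = 1.192

1.192


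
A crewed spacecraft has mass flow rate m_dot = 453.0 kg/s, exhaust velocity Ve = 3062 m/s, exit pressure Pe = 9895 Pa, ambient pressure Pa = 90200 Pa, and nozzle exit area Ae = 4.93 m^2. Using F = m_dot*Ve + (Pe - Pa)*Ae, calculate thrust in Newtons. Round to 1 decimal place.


Step 1: Momentum thrust = m_dot * Ve = 453.0 * 3062 = 1387086.0 N
Step 2: Pressure thrust = (Pe - Pa) * Ae = (9895 - 90200) * 4.93 = -395903.65 N
Step 3: Total thrust F = 1387086.0 + -395903.65 = 991182.4 N

991182.4


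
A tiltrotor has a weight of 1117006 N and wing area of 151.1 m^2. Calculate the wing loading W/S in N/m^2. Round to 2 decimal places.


Step 1: Wing loading = W / S = 1117006 / 151.1
Step 2: Wing loading = 7392.50 N/m^2

7392.50


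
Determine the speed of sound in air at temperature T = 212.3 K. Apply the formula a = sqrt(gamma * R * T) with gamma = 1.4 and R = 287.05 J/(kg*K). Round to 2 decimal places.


Step 1: gamma * R * T = 1.4 * 287.05 * 212.3 = 85317.001
Step 2: a = sqrt(85317.001) = 292.09 m/s

292.09


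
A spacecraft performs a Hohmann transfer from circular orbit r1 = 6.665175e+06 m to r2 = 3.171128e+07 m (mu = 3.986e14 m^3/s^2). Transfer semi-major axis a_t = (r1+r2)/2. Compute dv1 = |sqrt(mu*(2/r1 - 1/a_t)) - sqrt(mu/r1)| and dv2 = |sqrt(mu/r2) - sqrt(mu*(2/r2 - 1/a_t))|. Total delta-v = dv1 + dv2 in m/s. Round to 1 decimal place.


Step 1: Transfer semi-major axis a_t = (6.665175e+06 + 3.171128e+07) / 2 = 1.918823e+07 m
Step 2: v1 (circular at r1) = sqrt(mu/r1) = 7733.26 m/s
Step 3: v_t1 = sqrt(mu*(2/r1 - 1/a_t)) = 9941.51 m/s
Step 4: dv1 = |9941.51 - 7733.26| = 2208.24 m/s
Step 5: v2 (circular at r2) = 3545.37 m/s, v_t2 = 2089.54 m/s
Step 6: dv2 = |3545.37 - 2089.54| = 1455.83 m/s
Step 7: Total delta-v = 2208.24 + 1455.83 = 3664.1 m/s

3664.1


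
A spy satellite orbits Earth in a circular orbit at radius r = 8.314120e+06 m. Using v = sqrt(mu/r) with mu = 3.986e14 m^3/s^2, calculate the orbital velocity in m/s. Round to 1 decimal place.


Step 1: mu / r = 3.986e14 / 8.314120e+06 = 47942536.3117
Step 2: v = sqrt(47942536.3117) = 6924.1 m/s

6924.1


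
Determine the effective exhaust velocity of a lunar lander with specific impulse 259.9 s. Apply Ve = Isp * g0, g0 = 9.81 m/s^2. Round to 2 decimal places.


Step 1: Ve = Isp * g0 = 259.9 * 9.81
Step 2: Ve = 2549.62 m/s

2549.62
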